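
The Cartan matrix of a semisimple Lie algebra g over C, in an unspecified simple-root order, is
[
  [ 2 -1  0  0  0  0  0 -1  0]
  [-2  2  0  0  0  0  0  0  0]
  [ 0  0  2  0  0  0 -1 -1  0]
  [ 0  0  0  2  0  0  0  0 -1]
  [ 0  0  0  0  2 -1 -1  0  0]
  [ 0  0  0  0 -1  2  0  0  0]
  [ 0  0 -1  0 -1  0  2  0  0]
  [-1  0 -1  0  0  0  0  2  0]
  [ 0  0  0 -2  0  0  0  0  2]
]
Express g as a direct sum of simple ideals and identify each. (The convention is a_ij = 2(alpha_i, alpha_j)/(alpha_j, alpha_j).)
The diagram associated to this matrix has two connected components: the simple roots {alpha_4, alpha_9} form a chain of 2 nodes with a double edge at one end; the terminal node there is the unique short simple root (B_2), and {alpha_1, alpha_2, alpha_3, alpha_5, alpha_6, alpha_7, alpha_8} form a chain of 7 nodes with a double edge at one end; the terminal node there is the unique long simple root (C_7). A semisimple Lie algebra decomposes uniquely as the direct sum of simple ideals, one per connected component of its Dynkin diagram, so g ≅ B_2 ⊕ C_7 (dimension 10 + 105 = 115).

B_2 (so(5)) + C_7 (sp(14))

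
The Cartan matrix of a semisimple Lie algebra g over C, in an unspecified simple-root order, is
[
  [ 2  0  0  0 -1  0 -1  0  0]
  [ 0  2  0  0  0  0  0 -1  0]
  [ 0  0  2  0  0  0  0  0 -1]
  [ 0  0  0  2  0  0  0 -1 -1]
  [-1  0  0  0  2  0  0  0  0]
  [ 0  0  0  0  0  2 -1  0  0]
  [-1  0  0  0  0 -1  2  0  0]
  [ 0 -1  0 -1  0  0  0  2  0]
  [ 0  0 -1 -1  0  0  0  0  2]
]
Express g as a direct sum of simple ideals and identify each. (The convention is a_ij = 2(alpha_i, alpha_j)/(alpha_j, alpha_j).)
A_4 ⊕ A_5

The diagram associated to this matrix has two connected components: the simple roots {alpha_1, alpha_5, alpha_6, alpha_7} form a chain of 4 nodes with single edges (A_4), and {alpha_2, alpha_3, alpha_4, alpha_8, alpha_9} form a chain of 5 nodes with single edges (A_5). A semisimple Lie algebra decomposes uniquely as the direct sum of simple ideals, one per connected component of its Dynkin diagram, so g ≅ A_4 ⊕ A_5 (dimension 24 + 35 = 59).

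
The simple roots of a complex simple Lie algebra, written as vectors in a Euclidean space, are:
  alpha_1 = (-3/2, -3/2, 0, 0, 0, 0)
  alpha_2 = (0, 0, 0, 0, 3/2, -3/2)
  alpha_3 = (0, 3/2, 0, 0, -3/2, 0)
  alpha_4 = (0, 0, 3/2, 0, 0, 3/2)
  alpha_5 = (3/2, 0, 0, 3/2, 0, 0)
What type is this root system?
Compute the Cartan integers a_ij = 2(alpha_i, alpha_j)/(alpha_j, alpha_j); the resulting 5x5 Cartan matrix is
[[2, 0, -1, 0, -1], [0, 2, -1, -1, 0], [-1, -1, 2, 0, 0], [0, -1, 0, 2, 0], [-1, 0, 0, 0, 2]].
All simple roots have the same length, so the diagram is simply laced. The associated Dynkin diagram is a chain of 5 nodes with single edges (A_5), so the type is A_5 (the algebra sl(6)).

A_5 (sl(6))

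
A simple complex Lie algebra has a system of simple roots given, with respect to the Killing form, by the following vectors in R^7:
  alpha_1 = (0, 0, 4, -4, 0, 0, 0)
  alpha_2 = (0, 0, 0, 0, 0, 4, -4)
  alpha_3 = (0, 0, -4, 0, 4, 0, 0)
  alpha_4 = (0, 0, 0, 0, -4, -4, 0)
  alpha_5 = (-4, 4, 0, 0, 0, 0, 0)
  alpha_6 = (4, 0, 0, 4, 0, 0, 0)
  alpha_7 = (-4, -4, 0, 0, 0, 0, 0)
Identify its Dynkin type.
Compute the Cartan integers a_ij = 2(alpha_i, alpha_j)/(alpha_j, alpha_j); the resulting 7x7 Cartan matrix is
[[2, 0, -1, 0, 0, -1, 0], [0, 2, 0, -1, 0, 0, 0], [-1, 0, 2, -1, 0, 0, 0], [0, -1, -1, 2, 0, 0, 0], [0, 0, 0, 0, 2, -1, 0], [-1, 0, 0, 0, -1, 2, -1], [0, 0, 0, 0, 0, -1, 2]].
All simple roots have the same length, so the diagram is simply laced. The associated Dynkin diagram is a chain of 5 nodes with a fork of two nodes at one end (D_7), so the type is D_7 (the algebra so(14)).

D7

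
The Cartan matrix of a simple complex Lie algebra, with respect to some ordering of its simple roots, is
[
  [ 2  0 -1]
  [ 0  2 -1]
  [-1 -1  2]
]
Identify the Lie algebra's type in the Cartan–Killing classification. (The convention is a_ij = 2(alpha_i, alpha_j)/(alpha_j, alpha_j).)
The matrix has rank 3 with 2's on the diagonal. Reading the off-diagonal entries as Dynkin edges (a single edge where a_ij = a_ji = -1; a double or triple edge where a_ij * a_ji = 2 or 3), the diagram is a chain of 3 nodes with single edges (A_3). One simple-root ordering that puts it in standard form is (alpha_2, alpha_3, alpha_1). So the algebra is type A_3, i.e. sl(4).

A_3 (sl(4))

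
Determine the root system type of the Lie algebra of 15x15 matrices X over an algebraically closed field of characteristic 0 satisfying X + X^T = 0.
B_7 (so(15))

This is so(15) with 15 odd, which has dimension 15(15-1)/2 = 105 and rank (15-1)/2 = 7. In the classification of classical Lie algebras, the orthogonal algebra so(2n+1) in an odd number of variables has type B_n; here n = 7, so the Dynkin diagram is a chain of 7 nodes with a double edge at one end; the terminal node there is the unique short simple root (B_7). Hence the type is B_7.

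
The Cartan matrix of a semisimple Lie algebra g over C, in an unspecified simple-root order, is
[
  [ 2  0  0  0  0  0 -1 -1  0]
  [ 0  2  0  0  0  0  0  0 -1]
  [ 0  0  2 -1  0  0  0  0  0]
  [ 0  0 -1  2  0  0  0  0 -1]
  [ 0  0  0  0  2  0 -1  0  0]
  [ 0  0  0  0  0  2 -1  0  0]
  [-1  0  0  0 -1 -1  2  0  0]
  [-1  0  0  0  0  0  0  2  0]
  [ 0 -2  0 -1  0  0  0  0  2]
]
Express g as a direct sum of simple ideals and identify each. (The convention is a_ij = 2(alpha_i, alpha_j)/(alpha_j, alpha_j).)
The diagram associated to this matrix has two connected components: the simple roots {alpha_2, alpha_3, alpha_4, alpha_9} form a chain of 4 nodes with a double edge at one end; the terminal node there is the unique short simple root (B_4), and {alpha_1, alpha_5, alpha_6, alpha_7, alpha_8} form a chain of 3 nodes with a fork of two nodes at one end (D_5). A semisimple Lie algebra decomposes uniquely as the direct sum of simple ideals, one per connected component of its Dynkin diagram, so g ≅ B_4 ⊕ D_5 (dimension 36 + 45 = 81).

B_4 (so(9)) ⊕ D_5 (so(10))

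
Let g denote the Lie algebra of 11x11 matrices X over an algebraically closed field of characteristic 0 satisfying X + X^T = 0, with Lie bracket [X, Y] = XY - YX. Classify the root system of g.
This is so(11) with 11 odd, which has dimension 11(11-1)/2 = 55 and rank (11-1)/2 = 5. In the classification of classical Lie algebras, the orthogonal algebra so(2n+1) in an odd number of variables has type B_n; here n = 5, so the Dynkin diagram is a chain of 5 nodes with a double edge at one end; the terminal node there is the unique short simple root (B_5). Hence the type is B_5.

B_5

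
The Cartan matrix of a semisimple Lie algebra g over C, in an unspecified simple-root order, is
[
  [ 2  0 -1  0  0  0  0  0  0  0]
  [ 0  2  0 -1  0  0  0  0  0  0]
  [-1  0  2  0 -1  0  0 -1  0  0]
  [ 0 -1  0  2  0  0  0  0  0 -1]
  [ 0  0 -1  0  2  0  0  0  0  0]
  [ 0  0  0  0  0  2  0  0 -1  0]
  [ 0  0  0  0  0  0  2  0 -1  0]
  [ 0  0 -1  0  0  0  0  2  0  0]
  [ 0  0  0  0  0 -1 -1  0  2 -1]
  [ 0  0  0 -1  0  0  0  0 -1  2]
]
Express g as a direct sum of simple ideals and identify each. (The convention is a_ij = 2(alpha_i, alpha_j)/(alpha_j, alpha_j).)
The diagram associated to this matrix has two connected components: the simple roots {alpha_1, alpha_3, alpha_5, alpha_8} form a chain of 2 nodes with a fork of two nodes at one end (D_4), and {alpha_2, alpha_4, alpha_6, alpha_7, alpha_9, alpha_10} form a chain of 4 nodes with a fork of two nodes at one end (D_6). A semisimple Lie algebra decomposes uniquely as the direct sum of simple ideals, one per connected component of its Dynkin diagram, so g ≅ D_4 ⊕ D_6 (dimension 28 + 66 = 94).

type D_4 ⊕ type D_6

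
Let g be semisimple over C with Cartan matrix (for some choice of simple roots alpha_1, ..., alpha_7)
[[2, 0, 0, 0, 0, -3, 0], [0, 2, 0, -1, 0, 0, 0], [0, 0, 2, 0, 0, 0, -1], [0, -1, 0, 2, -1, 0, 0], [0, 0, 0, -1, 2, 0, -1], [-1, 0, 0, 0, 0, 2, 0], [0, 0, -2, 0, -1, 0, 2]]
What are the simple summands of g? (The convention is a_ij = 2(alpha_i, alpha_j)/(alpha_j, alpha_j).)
The diagram associated to this matrix has two connected components: the simple roots {alpha_2, alpha_3, alpha_4, alpha_5, alpha_7} form a chain of 5 nodes with a double edge at one end; the terminal node there is the unique short simple root (B_5), and {alpha_1, alpha_6} form two nodes joined by a triple edge (G_2). A semisimple Lie algebra decomposes uniquely as the direct sum of simple ideals, one per connected component of its Dynkin diagram, so g ≅ B_5 ⊕ G_2 (dimension 55 + 14 = 69).

B5 + G2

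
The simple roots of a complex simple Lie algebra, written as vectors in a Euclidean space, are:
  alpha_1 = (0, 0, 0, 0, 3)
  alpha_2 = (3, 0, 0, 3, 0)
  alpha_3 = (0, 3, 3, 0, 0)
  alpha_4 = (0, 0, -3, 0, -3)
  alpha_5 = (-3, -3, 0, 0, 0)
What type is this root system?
B5

Compute the Cartan integers a_ij = 2(alpha_i, alpha_j)/(alpha_j, alpha_j); the resulting 5x5 Cartan matrix is
[[2, 0, 0, -1, 0], [0, 2, 0, 0, -1], [0, 0, 2, -1, -1], [-2, 0, -1, 2, 0], [0, -1, -1, 0, 2]].
The roots have two lengths (squared-length ratio 2:1); the short ones are alpha_{1}. The associated Dynkin diagram is a chain of 5 nodes with a double edge at one end; the terminal node there is the unique short simple root (B_5), so the type is B_5 (the algebra so(11)).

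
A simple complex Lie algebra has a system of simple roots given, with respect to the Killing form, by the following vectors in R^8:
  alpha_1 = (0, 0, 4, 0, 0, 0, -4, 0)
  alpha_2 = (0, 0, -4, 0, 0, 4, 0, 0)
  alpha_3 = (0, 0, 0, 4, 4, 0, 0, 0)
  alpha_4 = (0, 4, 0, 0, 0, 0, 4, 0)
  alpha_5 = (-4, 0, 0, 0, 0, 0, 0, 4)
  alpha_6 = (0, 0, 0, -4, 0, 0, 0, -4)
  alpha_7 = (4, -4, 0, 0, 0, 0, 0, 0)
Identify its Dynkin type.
Compute the Cartan integers a_ij = 2(alpha_i, alpha_j)/(alpha_j, alpha_j); the resulting 7x7 Cartan matrix is
[[2, -1, 0, -1, 0, 0, 0], [-1, 2, 0, 0, 0, 0, 0], [0, 0, 2, 0, 0, -1, 0], [-1, 0, 0, 2, 0, 0, -1], [0, 0, 0, 0, 2, -1, -1], [0, 0, -1, 0, -1, 2, 0], [0, 0, 0, -1, -1, 0, 2]].
All simple roots have the same length, so the diagram is simply laced. The associated Dynkin diagram is a chain of 7 nodes with single edges (A_7), so the type is A_7 (the algebra sl(8)).

A_7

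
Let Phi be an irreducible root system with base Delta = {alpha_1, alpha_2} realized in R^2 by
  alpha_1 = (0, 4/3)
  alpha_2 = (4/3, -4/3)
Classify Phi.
B_2 (so(5))

Compute the Cartan integers a_ij = 2(alpha_i, alpha_j)/(alpha_j, alpha_j); the resulting 2x2 Cartan matrix is
[[2, -1], [-2, 2]].
The roots have two lengths (squared-length ratio 2:1); the short ones are alpha_{1}. The associated Dynkin diagram is a chain of 2 nodes with a double edge at one end; the terminal node there is the unique short simple root (B_2), so the type is B_2 (the algebra so(5)).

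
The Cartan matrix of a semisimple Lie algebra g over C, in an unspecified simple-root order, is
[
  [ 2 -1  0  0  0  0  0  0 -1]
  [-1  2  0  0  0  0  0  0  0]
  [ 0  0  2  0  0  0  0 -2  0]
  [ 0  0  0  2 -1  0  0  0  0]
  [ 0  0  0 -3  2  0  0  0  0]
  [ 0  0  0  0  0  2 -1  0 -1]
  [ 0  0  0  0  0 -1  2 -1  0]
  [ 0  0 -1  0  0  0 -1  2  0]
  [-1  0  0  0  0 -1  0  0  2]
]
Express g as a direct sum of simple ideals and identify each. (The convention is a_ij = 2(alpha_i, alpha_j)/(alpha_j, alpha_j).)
C_7 ⊕ G_2

The diagram associated to this matrix has two connected components: the simple roots {alpha_1, alpha_2, alpha_3, alpha_6, alpha_7, alpha_8, alpha_9} form a chain of 7 nodes with a double edge at one end; the terminal node there is the unique long simple root (C_7), and {alpha_4, alpha_5} form two nodes joined by a triple edge (G_2). A semisimple Lie algebra decomposes uniquely as the direct sum of simple ideals, one per connected component of its Dynkin diagram, so g ≅ C_7 ⊕ G_2 (dimension 105 + 14 = 119).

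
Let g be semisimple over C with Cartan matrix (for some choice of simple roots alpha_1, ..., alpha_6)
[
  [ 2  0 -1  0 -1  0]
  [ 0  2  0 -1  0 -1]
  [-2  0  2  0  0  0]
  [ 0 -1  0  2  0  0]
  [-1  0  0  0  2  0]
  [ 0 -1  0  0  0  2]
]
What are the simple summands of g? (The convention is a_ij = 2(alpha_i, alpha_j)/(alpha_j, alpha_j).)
The diagram associated to this matrix has two connected components: the simple roots {alpha_2, alpha_4, alpha_6} form a chain of 3 nodes with single edges (A_3), and {alpha_1, alpha_3, alpha_5} form a chain of 3 nodes with a double edge at one end; the terminal node there is the unique long simple root (C_3). A semisimple Lie algebra decomposes uniquely as the direct sum of simple ideals, one per connected component of its Dynkin diagram, so g ≅ A_3 ⊕ C_3 (dimension 15 + 21 = 36).

A_3 ⊕ C_3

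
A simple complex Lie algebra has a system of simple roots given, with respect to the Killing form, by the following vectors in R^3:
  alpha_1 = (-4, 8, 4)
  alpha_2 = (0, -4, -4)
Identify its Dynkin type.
Compute the Cartan integers a_ij = 2(alpha_i, alpha_j)/(alpha_j, alpha_j); the resulting 2x2 Cartan matrix is
[[2, -3], [-1, 2]].
The roots have two lengths (squared-length ratio 3:1); the short ones are alpha_{2}. The associated Dynkin diagram is two nodes joined by a triple edge (G_2), so the type is G_2.

type G_2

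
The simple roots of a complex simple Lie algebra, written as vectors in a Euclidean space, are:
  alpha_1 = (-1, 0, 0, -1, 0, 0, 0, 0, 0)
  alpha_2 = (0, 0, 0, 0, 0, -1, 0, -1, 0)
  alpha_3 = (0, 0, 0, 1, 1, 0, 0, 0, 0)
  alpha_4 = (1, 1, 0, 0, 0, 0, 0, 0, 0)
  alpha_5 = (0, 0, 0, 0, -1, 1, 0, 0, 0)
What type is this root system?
type A_5

Compute the Cartan integers a_ij = 2(alpha_i, alpha_j)/(alpha_j, alpha_j); the resulting 5x5 Cartan matrix is
[[2, 0, -1, -1, 0], [0, 2, 0, 0, -1], [-1, 0, 2, 0, -1], [-1, 0, 0, 2, 0], [0, -1, -1, 0, 2]].
All simple roots have the same length, so the diagram is simply laced. The associated Dynkin diagram is a chain of 5 nodes with single edges (A_5), so the type is A_5 (the algebra sl(6)).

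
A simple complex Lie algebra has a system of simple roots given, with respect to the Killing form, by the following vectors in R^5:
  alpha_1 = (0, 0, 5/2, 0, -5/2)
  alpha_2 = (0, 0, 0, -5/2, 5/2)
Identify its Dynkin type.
type A_2

Compute the Cartan integers a_ij = 2(alpha_i, alpha_j)/(alpha_j, alpha_j); the resulting 2x2 Cartan matrix is
[[2, -1], [-1, 2]].
All simple roots have the same length, so the diagram is simply laced. The associated Dynkin diagram is a chain of 2 nodes with single edges (A_2), so the type is A_2 (the algebra sl(3)).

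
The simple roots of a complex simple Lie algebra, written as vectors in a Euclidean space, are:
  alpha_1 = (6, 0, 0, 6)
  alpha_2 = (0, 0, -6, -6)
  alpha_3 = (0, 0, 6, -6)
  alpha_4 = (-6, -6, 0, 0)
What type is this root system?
type D_4

Compute the Cartan integers a_ij = 2(alpha_i, alpha_j)/(alpha_j, alpha_j); the resulting 4x4 Cartan matrix is
[[2, -1, -1, -1], [-1, 2, 0, 0], [-1, 0, 2, 0], [-1, 0, 0, 2]].
All simple roots have the same length, so the diagram is simply laced. The associated Dynkin diagram is a chain of 2 nodes with a fork of two nodes at one end (D_4), so the type is D_4 (the algebra so(8)).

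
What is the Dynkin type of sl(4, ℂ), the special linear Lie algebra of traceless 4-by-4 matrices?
This is sl(4), which has dimension 4^2 - 1 = 15 and rank 4 - 1 = 3 (a Cartan subalgebra is the diagonal traceless matrices). In the classification of classical Lie algebras, the special linear algebra sl(n+1) has type A_n; here n = 3, so the Dynkin diagram is a chain of 3 nodes with single edges (A_3). Hence the type is A_3.

A_3 (sl(4))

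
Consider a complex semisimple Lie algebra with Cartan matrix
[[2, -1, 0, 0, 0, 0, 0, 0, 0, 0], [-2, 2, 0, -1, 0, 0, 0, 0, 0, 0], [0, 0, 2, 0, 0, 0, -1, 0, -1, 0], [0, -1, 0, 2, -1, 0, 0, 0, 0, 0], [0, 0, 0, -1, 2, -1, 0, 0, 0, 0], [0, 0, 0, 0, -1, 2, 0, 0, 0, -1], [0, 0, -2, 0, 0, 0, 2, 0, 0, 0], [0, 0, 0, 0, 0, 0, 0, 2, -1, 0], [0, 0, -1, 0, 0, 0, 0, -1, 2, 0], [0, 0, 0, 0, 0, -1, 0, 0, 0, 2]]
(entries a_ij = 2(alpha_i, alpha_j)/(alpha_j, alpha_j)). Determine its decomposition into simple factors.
The diagram associated to this matrix has two connected components: the simple roots {alpha_1, alpha_2, alpha_4, alpha_5, alpha_6, alpha_10} form a chain of 6 nodes with a double edge at one end; the terminal node there is the unique short simple root (B_6), and {alpha_3, alpha_7, alpha_8, alpha_9} form a chain of 4 nodes with a double edge at one end; the terminal node there is the unique long simple root (C_4). A semisimple Lie algebra decomposes uniquely as the direct sum of simple ideals, one per connected component of its Dynkin diagram, so g ≅ B_6 ⊕ C_4 (dimension 78 + 36 = 114).

type B_6 + type C_4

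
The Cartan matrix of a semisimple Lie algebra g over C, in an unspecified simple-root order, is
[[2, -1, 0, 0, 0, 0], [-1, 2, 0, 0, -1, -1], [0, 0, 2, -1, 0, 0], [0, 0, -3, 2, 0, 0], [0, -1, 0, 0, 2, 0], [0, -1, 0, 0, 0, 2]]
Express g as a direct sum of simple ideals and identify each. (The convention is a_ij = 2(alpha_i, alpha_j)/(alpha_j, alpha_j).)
D_4 (so(8)) ⊕ G_2

The diagram associated to this matrix has two connected components: the simple roots {alpha_1, alpha_2, alpha_5, alpha_6} form a chain of 2 nodes with a fork of two nodes at one end (D_4), and {alpha_3, alpha_4} form two nodes joined by a triple edge (G_2). A semisimple Lie algebra decomposes uniquely as the direct sum of simple ideals, one per connected component of its Dynkin diagram, so g ≅ D_4 ⊕ G_2 (dimension 28 + 14 = 42).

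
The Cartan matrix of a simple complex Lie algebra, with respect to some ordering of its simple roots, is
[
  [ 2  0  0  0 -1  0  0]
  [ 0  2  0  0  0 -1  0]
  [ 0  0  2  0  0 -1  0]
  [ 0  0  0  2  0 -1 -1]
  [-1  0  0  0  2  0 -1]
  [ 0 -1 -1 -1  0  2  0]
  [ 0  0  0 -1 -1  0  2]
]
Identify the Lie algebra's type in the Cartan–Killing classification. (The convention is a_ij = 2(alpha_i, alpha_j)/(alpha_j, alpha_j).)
D_7

The matrix has rank 7 with 2's on the diagonal. Reading the off-diagonal entries as Dynkin edges (a single edge where a_ij = a_ji = -1; a double or triple edge where a_ij * a_ji = 2 or 3), the diagram is a chain of 5 nodes with a fork of two nodes at one end (D_7). One simple-root ordering that puts it in standard form is (alpha_1, alpha_5, alpha_7, alpha_4, alpha_6, alpha_3, alpha_2). So the algebra is type D_7, i.e. so(14).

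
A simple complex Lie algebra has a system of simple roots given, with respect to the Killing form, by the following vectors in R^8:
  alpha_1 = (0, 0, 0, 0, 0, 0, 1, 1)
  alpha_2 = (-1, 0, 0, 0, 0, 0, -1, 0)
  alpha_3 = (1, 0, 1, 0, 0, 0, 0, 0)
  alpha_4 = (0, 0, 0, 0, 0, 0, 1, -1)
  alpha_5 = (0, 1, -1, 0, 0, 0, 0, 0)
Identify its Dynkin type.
Compute the Cartan integers a_ij = 2(alpha_i, alpha_j)/(alpha_j, alpha_j); the resulting 5x5 Cartan matrix is
[[2, -1, 0, 0, 0], [-1, 2, -1, -1, 0], [0, -1, 2, 0, -1], [0, -1, 0, 2, 0], [0, 0, -1, 0, 2]].
All simple roots have the same length, so the diagram is simply laced. The associated Dynkin diagram is a chain of 3 nodes with a fork of two nodes at one end (D_5), so the type is D_5 (the algebra so(10)).

D5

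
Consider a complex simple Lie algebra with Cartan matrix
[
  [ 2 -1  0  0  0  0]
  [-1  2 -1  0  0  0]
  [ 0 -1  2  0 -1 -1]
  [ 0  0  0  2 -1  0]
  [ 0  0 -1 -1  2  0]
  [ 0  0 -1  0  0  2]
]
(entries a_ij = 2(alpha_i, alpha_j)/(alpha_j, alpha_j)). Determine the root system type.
type E_6

The matrix has rank 6 with 2's on the diagonal. Reading the off-diagonal entries as Dynkin edges (a single edge where a_ij = a_ji = -1; a double or triple edge where a_ij * a_ji = 2 or 3), the diagram is a chain of 5 nodes with one extra node attached to the third node from one end (E_6). One simple-root ordering that puts it in standard form is (alpha_4, alpha_6, alpha_5, alpha_3, alpha_2, alpha_1). So the algebra is type E_6.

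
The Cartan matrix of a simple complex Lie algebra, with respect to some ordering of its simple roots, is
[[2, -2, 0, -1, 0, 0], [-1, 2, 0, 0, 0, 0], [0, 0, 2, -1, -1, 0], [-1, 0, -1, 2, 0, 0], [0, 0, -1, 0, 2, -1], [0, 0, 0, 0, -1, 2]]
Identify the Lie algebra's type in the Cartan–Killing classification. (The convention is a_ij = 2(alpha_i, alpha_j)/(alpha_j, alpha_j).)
The matrix has rank 6 with 2's on the diagonal. Reading the off-diagonal entries as Dynkin edges (a single edge where a_ij = a_ji = -1; a double or triple edge where a_ij * a_ji = 2 or 3), the diagram is a chain of 6 nodes with a double edge at one end; the terminal node there is the unique short simple root (B_6). One simple-root ordering that puts it in standard form is (alpha_6, alpha_5, alpha_3, alpha_4, alpha_1, alpha_2). So the algebra is type B_6, i.e. so(13).

B_6 (so(13))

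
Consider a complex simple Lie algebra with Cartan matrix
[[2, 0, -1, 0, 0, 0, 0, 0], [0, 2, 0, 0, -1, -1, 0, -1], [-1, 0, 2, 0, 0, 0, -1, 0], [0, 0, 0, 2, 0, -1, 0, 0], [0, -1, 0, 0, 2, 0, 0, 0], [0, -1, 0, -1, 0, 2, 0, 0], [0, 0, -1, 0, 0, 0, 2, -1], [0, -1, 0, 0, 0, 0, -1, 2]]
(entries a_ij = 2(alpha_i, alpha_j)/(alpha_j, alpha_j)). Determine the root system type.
The matrix has rank 8 with 2's on the diagonal. Reading the off-diagonal entries as Dynkin edges (a single edge where a_ij = a_ji = -1; a double or triple edge where a_ij * a_ji = 2 or 3), the diagram is a chain of 7 nodes with one extra node attached to the third node from one end (E_8). One simple-root ordering that puts it in standard form is (alpha_4, alpha_5, alpha_6, alpha_2, alpha_8, alpha_7, alpha_3, alpha_1). So the algebra is type E_8.

E_8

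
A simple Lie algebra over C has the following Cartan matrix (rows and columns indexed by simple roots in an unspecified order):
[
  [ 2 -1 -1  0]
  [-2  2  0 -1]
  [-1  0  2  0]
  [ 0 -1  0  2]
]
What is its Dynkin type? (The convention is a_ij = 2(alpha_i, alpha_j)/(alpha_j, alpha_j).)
F4

The matrix has rank 4 with 2's on the diagonal. Reading the off-diagonal entries as Dynkin edges (a single edge where a_ij = a_ji = -1; a double or triple edge where a_ij * a_ji = 2 or 3), the diagram is a chain of 4 nodes with a double edge between the middle two (F_4). One simple-root ordering that puts it in standard form is (alpha_4, alpha_2, alpha_1, alpha_3). So the algebra is type F_4.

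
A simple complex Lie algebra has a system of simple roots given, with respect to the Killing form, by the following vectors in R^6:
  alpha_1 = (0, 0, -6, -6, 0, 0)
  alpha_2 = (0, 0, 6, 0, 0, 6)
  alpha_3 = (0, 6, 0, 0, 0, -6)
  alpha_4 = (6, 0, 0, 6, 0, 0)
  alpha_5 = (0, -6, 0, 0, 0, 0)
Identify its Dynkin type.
Compute the Cartan integers a_ij = 2(alpha_i, alpha_j)/(alpha_j, alpha_j); the resulting 5x5 Cartan matrix is
[[2, -1, 0, -1, 0], [-1, 2, -1, 0, 0], [0, -1, 2, 0, -2], [-1, 0, 0, 2, 0], [0, 0, -1, 0, 2]].
The roots have two lengths (squared-length ratio 2:1); the short ones are alpha_{5}. The associated Dynkin diagram is a chain of 5 nodes with a double edge at one end; the terminal node there is the unique short simple root (B_5), so the type is B_5 (the algebra so(11)).

B_5 (so(11))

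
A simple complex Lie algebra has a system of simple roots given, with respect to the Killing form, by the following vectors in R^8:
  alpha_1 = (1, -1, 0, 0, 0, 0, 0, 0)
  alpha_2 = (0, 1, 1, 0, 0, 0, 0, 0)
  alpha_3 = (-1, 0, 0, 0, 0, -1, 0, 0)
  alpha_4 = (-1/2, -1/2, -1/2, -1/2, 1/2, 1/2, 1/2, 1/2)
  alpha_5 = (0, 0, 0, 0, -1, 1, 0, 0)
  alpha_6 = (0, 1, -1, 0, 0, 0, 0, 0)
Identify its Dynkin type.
E_6

Compute the Cartan integers a_ij = 2(alpha_i, alpha_j)/(alpha_j, alpha_j); the resulting 6x6 Cartan matrix is
[[2, -1, -1, 0, 0, -1], [-1, 2, 0, -1, 0, 0], [-1, 0, 2, 0, -1, 0], [0, -1, 0, 2, 0, 0], [0, 0, -1, 0, 2, 0], [-1, 0, 0, 0, 0, 2]].
All simple roots have the same length, so the diagram is simply laced. The associated Dynkin diagram is a chain of 5 nodes with one extra node attached to the third node from one end (E_6), so the type is E_6.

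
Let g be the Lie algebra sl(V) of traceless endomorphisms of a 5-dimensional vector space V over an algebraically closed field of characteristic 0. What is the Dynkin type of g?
type A_4

This is sl(5), which has dimension 5^2 - 1 = 24 and rank 5 - 1 = 4 (a Cartan subalgebra is the diagonal traceless matrices). In the classification of classical Lie algebras, the special linear algebra sl(n+1) has type A_n; here n = 4, so the Dynkin diagram is a chain of 4 nodes with single edges (A_4). Hence the type is A_4.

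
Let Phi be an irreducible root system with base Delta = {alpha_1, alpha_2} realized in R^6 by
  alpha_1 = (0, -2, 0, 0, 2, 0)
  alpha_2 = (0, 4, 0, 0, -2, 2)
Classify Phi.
G_2

Compute the Cartan integers a_ij = 2(alpha_i, alpha_j)/(alpha_j, alpha_j); the resulting 2x2 Cartan matrix is
[[2, -1], [-3, 2]].
The roots have two lengths (squared-length ratio 3:1); the short ones are alpha_{1}. The associated Dynkin diagram is two nodes joined by a triple edge (G_2), so the type is G_2.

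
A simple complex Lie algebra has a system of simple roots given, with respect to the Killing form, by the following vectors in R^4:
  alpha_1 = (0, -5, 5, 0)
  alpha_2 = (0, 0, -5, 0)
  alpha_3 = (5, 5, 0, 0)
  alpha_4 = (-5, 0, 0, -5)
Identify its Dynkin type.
B_4

Compute the Cartan integers a_ij = 2(alpha_i, alpha_j)/(alpha_j, alpha_j); the resulting 4x4 Cartan matrix is
[[2, -2, -1, 0], [-1, 2, 0, 0], [-1, 0, 2, -1], [0, 0, -1, 2]].
The roots have two lengths (squared-length ratio 2:1); the short ones are alpha_{2}. The associated Dynkin diagram is a chain of 4 nodes with a double edge at one end; the terminal node there is the unique short simple root (B_4), so the type is B_4 (the algebra so(9)).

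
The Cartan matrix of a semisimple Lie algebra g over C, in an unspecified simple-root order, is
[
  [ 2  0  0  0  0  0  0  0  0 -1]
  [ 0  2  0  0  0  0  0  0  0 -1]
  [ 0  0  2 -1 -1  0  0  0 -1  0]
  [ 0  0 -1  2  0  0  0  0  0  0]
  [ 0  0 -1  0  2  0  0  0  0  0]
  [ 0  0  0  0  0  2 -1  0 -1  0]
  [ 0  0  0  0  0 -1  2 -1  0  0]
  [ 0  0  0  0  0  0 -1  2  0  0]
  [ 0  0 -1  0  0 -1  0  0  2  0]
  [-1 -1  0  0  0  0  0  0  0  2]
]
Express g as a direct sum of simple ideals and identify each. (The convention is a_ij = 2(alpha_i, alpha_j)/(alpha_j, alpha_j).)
The diagram associated to this matrix has two connected components: the simple roots {alpha_1, alpha_2, alpha_10} form a chain of 3 nodes with single edges (A_3), and {alpha_3, alpha_4, alpha_5, alpha_6, alpha_7, alpha_8, alpha_9} form a chain of 5 nodes with a fork of two nodes at one end (D_7). A semisimple Lie algebra decomposes uniquely as the direct sum of simple ideals, one per connected component of its Dynkin diagram, so g ≅ A_3 ⊕ D_7 (dimension 15 + 91 = 106).

A_3 (sl(4)) ⊕ D_7 (so(14))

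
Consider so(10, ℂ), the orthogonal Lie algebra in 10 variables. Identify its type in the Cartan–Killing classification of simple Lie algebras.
D_5 (so(10))

This is so(10) with 10 even, which has dimension 10(10-1)/2 = 45 and rank 10/2 = 5. In the classification of classical Lie algebras, the orthogonal algebra so(2n) in an even number of variables has type D_n; here n = 5, so the Dynkin diagram is a chain of 3 nodes with a fork of two nodes at one end (D_5). Hence the type is D_5.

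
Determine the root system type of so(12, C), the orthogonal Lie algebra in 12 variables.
type D_6

This is so(12) with 12 even, which has dimension 12(12-1)/2 = 66 and rank 12/2 = 6. In the classification of classical Lie algebras, the orthogonal algebra so(2n) in an even number of variables has type D_n; here n = 6, so the Dynkin diagram is a chain of 4 nodes with a fork of two nodes at one end (D_6). Hence the type is D_6.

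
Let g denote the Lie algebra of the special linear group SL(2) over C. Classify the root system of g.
This is sl(2), which has dimension 2^2 - 1 = 3 and rank 2 - 1 = 1 (a Cartan subalgebra is the diagonal traceless matrices). In the classification of classical Lie algebras, the special linear algebra sl(n+1) has type A_n; here n = 1, so the Dynkin diagram is a chain of 1 nodes with single edges (A_1). Hence the type is A_1.

A_1 (sl(2))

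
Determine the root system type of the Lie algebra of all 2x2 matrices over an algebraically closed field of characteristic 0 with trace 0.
type A_1

This is sl(2), which has dimension 2^2 - 1 = 3 and rank 2 - 1 = 1 (a Cartan subalgebra is the diagonal traceless matrices). In the classification of classical Lie algebras, the special linear algebra sl(n+1) has type A_n; here n = 1, so the Dynkin diagram is a chain of 1 nodes with single edges (A_1). Hence the type is A_1.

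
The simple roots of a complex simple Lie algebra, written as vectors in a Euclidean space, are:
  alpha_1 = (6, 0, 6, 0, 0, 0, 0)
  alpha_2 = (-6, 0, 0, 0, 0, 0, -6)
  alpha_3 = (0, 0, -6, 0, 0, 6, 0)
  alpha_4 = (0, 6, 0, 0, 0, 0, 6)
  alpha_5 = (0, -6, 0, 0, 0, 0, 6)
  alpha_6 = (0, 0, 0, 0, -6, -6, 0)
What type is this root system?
D_6 (so(12))

Compute the Cartan integers a_ij = 2(alpha_i, alpha_j)/(alpha_j, alpha_j); the resulting 6x6 Cartan matrix is
[[2, -1, -1, 0, 0, 0], [-1, 2, 0, -1, -1, 0], [-1, 0, 2, 0, 0, -1], [0, -1, 0, 2, 0, 0], [0, -1, 0, 0, 2, 0], [0, 0, -1, 0, 0, 2]].
All simple roots have the same length, so the diagram is simply laced. The associated Dynkin diagram is a chain of 4 nodes with a fork of two nodes at one end (D_6), so the type is D_6 (the algebra so(12)).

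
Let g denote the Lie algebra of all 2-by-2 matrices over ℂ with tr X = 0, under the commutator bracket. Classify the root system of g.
type A_1

This is sl(2), which has dimension 2^2 - 1 = 3 and rank 2 - 1 = 1 (a Cartan subalgebra is the diagonal traceless matrices). In the classification of classical Lie algebras, the special linear algebra sl(n+1) has type A_n; here n = 1, so the Dynkin diagram is a chain of 1 nodes with single edges (A_1). Hence the type is A_1.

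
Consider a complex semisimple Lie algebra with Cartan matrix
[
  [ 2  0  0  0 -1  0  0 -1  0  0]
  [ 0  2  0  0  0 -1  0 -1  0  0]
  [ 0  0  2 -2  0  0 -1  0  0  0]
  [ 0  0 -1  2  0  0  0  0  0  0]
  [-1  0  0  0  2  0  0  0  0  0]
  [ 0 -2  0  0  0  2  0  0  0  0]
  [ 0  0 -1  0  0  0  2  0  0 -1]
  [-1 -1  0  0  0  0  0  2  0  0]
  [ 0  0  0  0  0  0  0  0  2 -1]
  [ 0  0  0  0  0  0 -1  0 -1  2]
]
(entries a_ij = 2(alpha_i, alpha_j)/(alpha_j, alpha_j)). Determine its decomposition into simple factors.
The diagram associated to this matrix has two connected components: the simple roots {alpha_3, alpha_4, alpha_7, alpha_9, alpha_10} form a chain of 5 nodes with a double edge at one end; the terminal node there is the unique short simple root (B_5), and {alpha_1, alpha_2, alpha_5, alpha_6, alpha_8} form a chain of 5 nodes with a double edge at one end; the terminal node there is the unique long simple root (C_5). A semisimple Lie algebra decomposes uniquely as the direct sum of simple ideals, one per connected component of its Dynkin diagram, so g ≅ B_5 ⊕ C_5 (dimension 55 + 55 = 110).

B_5 + C_5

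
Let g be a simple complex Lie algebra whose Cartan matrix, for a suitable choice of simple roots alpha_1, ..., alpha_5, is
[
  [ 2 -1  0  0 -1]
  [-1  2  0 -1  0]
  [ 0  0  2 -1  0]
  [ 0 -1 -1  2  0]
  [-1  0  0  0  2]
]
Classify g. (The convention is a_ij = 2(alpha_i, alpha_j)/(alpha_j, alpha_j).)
The matrix has rank 5 with 2's on the diagonal. Reading the off-diagonal entries as Dynkin edges (a single edge where a_ij = a_ji = -1; a double or triple edge where a_ij * a_ji = 2 or 3), the diagram is a chain of 5 nodes with single edges (A_5). One simple-root ordering that puts it in standard form is (alpha_3, alpha_4, alpha_2, alpha_1, alpha_5). So the algebra is type A_5, i.e. sl(6).

A5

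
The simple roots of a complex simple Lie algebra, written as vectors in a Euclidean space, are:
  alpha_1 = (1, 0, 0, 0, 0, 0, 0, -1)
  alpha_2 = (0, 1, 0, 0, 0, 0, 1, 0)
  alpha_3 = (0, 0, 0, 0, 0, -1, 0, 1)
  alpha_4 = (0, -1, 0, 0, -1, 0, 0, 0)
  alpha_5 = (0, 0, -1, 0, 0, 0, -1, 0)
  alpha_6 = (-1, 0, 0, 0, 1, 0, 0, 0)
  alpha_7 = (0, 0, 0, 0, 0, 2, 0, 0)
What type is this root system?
C_7 (sp(14))

Compute the Cartan integers a_ij = 2(alpha_i, alpha_j)/(alpha_j, alpha_j); the resulting 7x7 Cartan matrix is
[[2, 0, -1, 0, 0, -1, 0], [0, 2, 0, -1, -1, 0, 0], [-1, 0, 2, 0, 0, 0, -1], [0, -1, 0, 2, 0, -1, 0], [0, -1, 0, 0, 2, 0, 0], [-1, 0, 0, -1, 0, 2, 0], [0, 0, -2, 0, 0, 0, 2]].
The roots have two lengths (squared-length ratio 2:1); the short ones are alpha_{1,2,3,4,5,6}. The associated Dynkin diagram is a chain of 7 nodes with a double edge at one end; the terminal node there is the unique long simple root (C_7), so the type is C_7 (the algebra sp(14)).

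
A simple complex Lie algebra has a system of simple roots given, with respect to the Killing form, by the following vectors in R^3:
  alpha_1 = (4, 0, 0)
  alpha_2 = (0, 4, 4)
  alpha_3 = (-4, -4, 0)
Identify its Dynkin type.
B_3 (so(7))

Compute the Cartan integers a_ij = 2(alpha_i, alpha_j)/(alpha_j, alpha_j); the resulting 3x3 Cartan matrix is
[[2, 0, -1], [0, 2, -1], [-2, -1, 2]].
The roots have two lengths (squared-length ratio 2:1); the short ones are alpha_{1}. The associated Dynkin diagram is a chain of 3 nodes with a double edge at one end; the terminal node there is the unique short simple root (B_3), so the type is B_3 (the algebra so(7)).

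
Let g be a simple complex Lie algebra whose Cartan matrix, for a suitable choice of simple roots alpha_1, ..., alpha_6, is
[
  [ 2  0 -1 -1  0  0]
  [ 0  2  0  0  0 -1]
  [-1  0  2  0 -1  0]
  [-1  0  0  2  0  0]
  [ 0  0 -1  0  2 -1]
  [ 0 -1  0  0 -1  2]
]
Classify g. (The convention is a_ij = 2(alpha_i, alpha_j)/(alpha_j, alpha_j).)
The matrix has rank 6 with 2's on the diagonal. Reading the off-diagonal entries as Dynkin edges (a single edge where a_ij = a_ji = -1; a double or triple edge where a_ij * a_ji = 2 or 3), the diagram is a chain of 6 nodes with single edges (A_6). One simple-root ordering that puts it in standard form is (alpha_2, alpha_6, alpha_5, alpha_3, alpha_1, alpha_4). So the algebra is type A_6, i.e. sl(7).

type A_6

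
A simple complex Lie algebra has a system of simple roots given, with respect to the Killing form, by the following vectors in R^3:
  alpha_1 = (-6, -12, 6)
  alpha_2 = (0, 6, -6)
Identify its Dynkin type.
Compute the Cartan integers a_ij = 2(alpha_i, alpha_j)/(alpha_j, alpha_j); the resulting 2x2 Cartan matrix is
[[2, -3], [-1, 2]].
The roots have two lengths (squared-length ratio 3:1); the short ones are alpha_{2}. The associated Dynkin diagram is two nodes joined by a triple edge (G_2), so the type is G_2.

type G_2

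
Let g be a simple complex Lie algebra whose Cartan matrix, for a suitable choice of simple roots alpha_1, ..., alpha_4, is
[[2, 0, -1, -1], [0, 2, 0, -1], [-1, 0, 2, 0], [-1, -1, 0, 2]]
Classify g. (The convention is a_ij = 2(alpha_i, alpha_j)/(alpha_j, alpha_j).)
The matrix has rank 4 with 2's on the diagonal. Reading the off-diagonal entries as Dynkin edges (a single edge where a_ij = a_ji = -1; a double or triple edge where a_ij * a_ji = 2 or 3), the diagram is a chain of 4 nodes with single edges (A_4). One simple-root ordering that puts it in standard form is (alpha_3, alpha_1, alpha_4, alpha_2). So the algebra is type A_4, i.e. sl(5).

type A_4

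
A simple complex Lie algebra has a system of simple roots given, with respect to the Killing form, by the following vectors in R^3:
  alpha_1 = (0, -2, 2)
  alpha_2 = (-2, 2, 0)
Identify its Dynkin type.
A_2

Compute the Cartan integers a_ij = 2(alpha_i, alpha_j)/(alpha_j, alpha_j); the resulting 2x2 Cartan matrix is
[[2, -1], [-1, 2]].
All simple roots have the same length, so the diagram is simply laced. The associated Dynkin diagram is a chain of 2 nodes with single edges (A_2), so the type is A_2 (the algebra sl(3)).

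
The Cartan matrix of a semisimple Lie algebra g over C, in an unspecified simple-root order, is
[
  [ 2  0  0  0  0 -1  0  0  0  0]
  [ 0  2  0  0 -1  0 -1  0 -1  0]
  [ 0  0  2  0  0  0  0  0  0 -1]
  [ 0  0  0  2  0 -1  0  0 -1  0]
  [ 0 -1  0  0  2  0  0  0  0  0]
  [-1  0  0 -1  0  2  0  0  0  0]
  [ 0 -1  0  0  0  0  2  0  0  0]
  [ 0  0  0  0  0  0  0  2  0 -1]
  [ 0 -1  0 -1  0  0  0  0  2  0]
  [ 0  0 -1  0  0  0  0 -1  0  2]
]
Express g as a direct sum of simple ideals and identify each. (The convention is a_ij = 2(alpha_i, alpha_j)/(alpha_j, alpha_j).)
type A_3 + type D_7

The diagram associated to this matrix has two connected components: the simple roots {alpha_3, alpha_8, alpha_10} form a chain of 3 nodes with single edges (A_3), and {alpha_1, alpha_2, alpha_4, alpha_5, alpha_6, alpha_7, alpha_9} form a chain of 5 nodes with a fork of two nodes at one end (D_7). A semisimple Lie algebra decomposes uniquely as the direct sum of simple ideals, one per connected component of its Dynkin diagram, so g ≅ A_3 ⊕ D_7 (dimension 15 + 91 = 106).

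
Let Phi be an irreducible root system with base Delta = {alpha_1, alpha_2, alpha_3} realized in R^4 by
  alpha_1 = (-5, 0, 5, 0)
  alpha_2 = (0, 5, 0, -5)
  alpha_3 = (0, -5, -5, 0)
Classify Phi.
Compute the Cartan integers a_ij = 2(alpha_i, alpha_j)/(alpha_j, alpha_j); the resulting 3x3 Cartan matrix is
[[2, 0, -1], [0, 2, -1], [-1, -1, 2]].
All simple roots have the same length, so the diagram is simply laced. The associated Dynkin diagram is a chain of 3 nodes with single edges (A_3), so the type is A_3 (the algebra sl(4)).

type A_3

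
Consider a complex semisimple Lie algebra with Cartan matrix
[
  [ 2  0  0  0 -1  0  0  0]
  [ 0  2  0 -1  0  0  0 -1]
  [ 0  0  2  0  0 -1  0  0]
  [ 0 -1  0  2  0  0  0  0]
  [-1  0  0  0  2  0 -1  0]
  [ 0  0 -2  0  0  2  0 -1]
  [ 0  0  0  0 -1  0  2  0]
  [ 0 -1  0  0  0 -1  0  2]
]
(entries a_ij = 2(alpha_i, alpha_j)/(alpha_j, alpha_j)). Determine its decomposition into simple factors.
The diagram associated to this matrix has two connected components: the simple roots {alpha_1, alpha_5, alpha_7} form a chain of 3 nodes with single edges (A_3), and {alpha_2, alpha_3, alpha_4, alpha_6, alpha_8} form a chain of 5 nodes with a double edge at one end; the terminal node there is the unique short simple root (B_5). A semisimple Lie algebra decomposes uniquely as the direct sum of simple ideals, one per connected component of its Dynkin diagram, so g ≅ A_3 ⊕ B_5 (dimension 15 + 55 = 70).

A_3 + B_5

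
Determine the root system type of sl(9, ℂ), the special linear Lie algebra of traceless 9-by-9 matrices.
This is sl(9), which has dimension 9^2 - 1 = 80 and rank 9 - 1 = 8 (a Cartan subalgebra is the diagonal traceless matrices). In the classification of classical Lie algebras, the special linear algebra sl(n+1) has type A_n; here n = 8, so the Dynkin diagram is a chain of 8 nodes with single edges (A_8). Hence the type is A_8.

A_8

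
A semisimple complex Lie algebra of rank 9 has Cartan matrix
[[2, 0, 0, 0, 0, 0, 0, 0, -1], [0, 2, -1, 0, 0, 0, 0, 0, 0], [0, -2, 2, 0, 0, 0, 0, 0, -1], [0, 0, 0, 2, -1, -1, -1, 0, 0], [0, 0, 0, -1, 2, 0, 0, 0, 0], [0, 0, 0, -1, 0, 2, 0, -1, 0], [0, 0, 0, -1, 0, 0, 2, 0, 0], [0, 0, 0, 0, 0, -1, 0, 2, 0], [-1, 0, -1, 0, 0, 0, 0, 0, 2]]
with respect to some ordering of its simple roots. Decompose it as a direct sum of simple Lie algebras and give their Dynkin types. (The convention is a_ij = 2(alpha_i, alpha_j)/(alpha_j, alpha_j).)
The diagram associated to this matrix has two connected components: the simple roots {alpha_1, alpha_2, alpha_3, alpha_9} form a chain of 4 nodes with a double edge at one end; the terminal node there is the unique short simple root (B_4), and {alpha_4, alpha_5, alpha_6, alpha_7, alpha_8} form a chain of 3 nodes with a fork of two nodes at one end (D_5). A semisimple Lie algebra decomposes uniquely as the direct sum of simple ideals, one per connected component of its Dynkin diagram, so g ≅ B_4 ⊕ D_5 (dimension 36 + 45 = 81).

B4 ⊕ D5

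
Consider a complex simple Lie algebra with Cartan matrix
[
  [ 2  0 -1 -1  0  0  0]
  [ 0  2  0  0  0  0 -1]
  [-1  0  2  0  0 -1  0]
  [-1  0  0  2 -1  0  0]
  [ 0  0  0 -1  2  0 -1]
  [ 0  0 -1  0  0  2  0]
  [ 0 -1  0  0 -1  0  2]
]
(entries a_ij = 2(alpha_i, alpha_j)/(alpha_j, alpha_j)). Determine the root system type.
type A_7

The matrix has rank 7 with 2's on the diagonal. Reading the off-diagonal entries as Dynkin edges (a single edge where a_ij = a_ji = -1; a double or triple edge where a_ij * a_ji = 2 or 3), the diagram is a chain of 7 nodes with single edges (A_7). One simple-root ordering that puts it in standard form is (alpha_2, alpha_7, alpha_5, alpha_4, alpha_1, alpha_3, alpha_6). So the algebra is type A_7, i.e. sl(8).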